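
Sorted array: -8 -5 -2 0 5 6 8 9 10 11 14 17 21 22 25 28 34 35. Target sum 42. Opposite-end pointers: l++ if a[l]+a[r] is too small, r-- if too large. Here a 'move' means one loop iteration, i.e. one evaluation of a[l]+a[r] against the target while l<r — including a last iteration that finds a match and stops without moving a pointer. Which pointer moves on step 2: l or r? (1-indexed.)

l=1 r=18: -8+35=27 <42, l++
l=2 r=18: -5+35=30 <42, l++

l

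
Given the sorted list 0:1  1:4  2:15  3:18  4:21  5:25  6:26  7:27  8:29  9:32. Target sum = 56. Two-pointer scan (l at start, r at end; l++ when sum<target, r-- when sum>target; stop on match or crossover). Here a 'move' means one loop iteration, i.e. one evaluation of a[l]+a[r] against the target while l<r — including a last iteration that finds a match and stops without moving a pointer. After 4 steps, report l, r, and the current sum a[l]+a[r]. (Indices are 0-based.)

[0,9] 1+32=33 <56 → l++
[1,9] 4+32=36 <56 → l++
[2,9] 15+32=47 <56 → l++
[3,9] 18+32=50 <56 → l++

l=4, r=9, sum=53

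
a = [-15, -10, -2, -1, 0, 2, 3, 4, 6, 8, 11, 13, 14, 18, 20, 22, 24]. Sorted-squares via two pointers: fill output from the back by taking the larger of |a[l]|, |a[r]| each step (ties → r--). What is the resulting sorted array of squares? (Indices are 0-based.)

[0,16] |-15|<=|24| out[16]=576 → r--
[0,15] |-15|<=|22| out[15]=484 → r--
[0,14] |-15|<=|20| out[14]=400 → r--
[0,13] |-15|<=|18| out[13]=324 → r--
[0,12] |-15|>|14| out[12]=225 → l++
[1,12] |-10|<=|14| out[11]=196 → r--
[1,11] |-10|<=|13| out[10]=169 → r--
[1,10] |-10|<=|11| out[9]=121 → r--
[1,9] |-10|>|8| out[8]=100 → l++
[2,9] |-2|<=|8| out[7]=64 → r--
[2,8] |-2|<=|6| out[6]=36 → r--
[2,7] |-2|<=|4| out[5]=16 → r--
[2,6] |-2|<=|3| out[4]=9 → r--
[2,5] |-2|<=|2| out[3]=4 → r--
[2,4] |-2|>|0| out[2]=4 → l++
[3,4] |-1|>|0| out[1]=1 → l++
[4,4] |0|<=|0| out[0]=0 → r--

[0, 1, 4, 4, 9, 16, 36, 64, 100, 121, 169, 196, 225, 324, 400, 484, 576]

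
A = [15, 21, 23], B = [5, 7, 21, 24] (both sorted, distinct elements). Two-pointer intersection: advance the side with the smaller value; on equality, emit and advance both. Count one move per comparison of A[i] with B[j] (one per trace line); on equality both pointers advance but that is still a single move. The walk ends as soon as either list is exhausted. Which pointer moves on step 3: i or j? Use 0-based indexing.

i=0 j=0: 15>5, j++
i=0 j=1: 15>7, j++
i=0 j=2: 15<21, i++

i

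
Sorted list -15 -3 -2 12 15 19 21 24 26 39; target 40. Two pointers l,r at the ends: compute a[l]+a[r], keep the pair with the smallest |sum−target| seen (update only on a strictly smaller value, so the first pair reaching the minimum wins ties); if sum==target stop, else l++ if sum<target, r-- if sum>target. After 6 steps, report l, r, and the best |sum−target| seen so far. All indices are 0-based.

[0,9] -15+39=24 d=16 * → l++
[1,9] -3+39=36 d=4 * → l++
[2,9] -2+39=37 d=3 * → l++
[3,9] 12+39=51 d=11 → r--
[3,8] 12+26=38 d=2 * → l++
[4,8] 15+26=41 d=1 * → r--

l=4, r=7, best |Δ|=1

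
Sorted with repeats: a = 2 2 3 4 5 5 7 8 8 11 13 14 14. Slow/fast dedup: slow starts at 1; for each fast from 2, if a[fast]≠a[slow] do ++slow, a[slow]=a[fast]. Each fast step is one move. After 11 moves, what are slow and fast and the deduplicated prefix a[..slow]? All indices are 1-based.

slow=9, fast=13, prefix=[2, 3, 4, 5, 7, 8, 11, 13, 14]

(s=1,f=2) a[fast]=2=a[slow] dup → fast++
(s=1,f=3) a[fast]=3≠a[slow]=2 write a[2]=3 → slow++,fast++
(s=2,f=4) a[fast]=4≠a[slow]=3 write a[3]=4 → slow++,fast++
(s=3,f=5) a[fast]=5≠a[slow]=4 write a[4]=5 → slow++,fast++
(s=4,f=6) a[fast]=5=a[slow] dup → fast++
(s=4,f=7) a[fast]=7≠a[slow]=5 write a[5]=7 → slow++,fast++
(s=5,f=8) a[fast]=8≠a[slow]=7 write a[6]=8 → slow++,fast++
(s=6,f=9) a[fast]=8=a[slow] dup → fast++
(s=6,f=10) a[fast]=11≠a[slow]=8 write a[7]=11 → slow++,fast++
(s=7,f=11) a[fast]=13≠a[slow]=11 write a[8]=13 → slow++,fast++
(s=8,f=12) a[fast]=14≠a[slow]=13 write a[9]=14 → slow++,fast++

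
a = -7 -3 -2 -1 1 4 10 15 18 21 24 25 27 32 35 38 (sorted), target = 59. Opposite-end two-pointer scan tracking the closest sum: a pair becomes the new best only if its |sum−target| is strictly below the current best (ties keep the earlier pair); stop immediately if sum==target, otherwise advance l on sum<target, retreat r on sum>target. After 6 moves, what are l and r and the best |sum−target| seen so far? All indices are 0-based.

l=6, r=15, best |Δ|=17

[0,15] -7+38=31 d=28 * → l++
[1,15] -3+38=35 d=24 * → l++
[2,15] -2+38=36 d=23 * → l++
[3,15] -1+38=37 d=22 * → l++
[4,15] 1+38=39 d=20 * → l++
[5,15] 4+38=42 d=17 * → l++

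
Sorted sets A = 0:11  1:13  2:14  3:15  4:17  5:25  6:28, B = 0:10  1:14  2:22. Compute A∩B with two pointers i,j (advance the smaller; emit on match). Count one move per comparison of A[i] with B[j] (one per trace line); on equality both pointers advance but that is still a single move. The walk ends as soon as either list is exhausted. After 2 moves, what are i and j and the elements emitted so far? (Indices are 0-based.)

i=1, j=1, emitted=[]

[i=0,j=0] 11>10 → j++
[i=0,j=1] 11<14 → i++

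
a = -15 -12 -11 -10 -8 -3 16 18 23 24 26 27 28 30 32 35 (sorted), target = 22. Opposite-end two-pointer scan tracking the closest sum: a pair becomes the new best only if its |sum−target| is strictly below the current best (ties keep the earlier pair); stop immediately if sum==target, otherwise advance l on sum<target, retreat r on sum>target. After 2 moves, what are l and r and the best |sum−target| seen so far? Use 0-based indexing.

l=1, r=14, best |Δ|=1

l=0 r=15: -15+35=20 d=2 *, l++
l=1 r=15: -12+35=23 d=1 *, r--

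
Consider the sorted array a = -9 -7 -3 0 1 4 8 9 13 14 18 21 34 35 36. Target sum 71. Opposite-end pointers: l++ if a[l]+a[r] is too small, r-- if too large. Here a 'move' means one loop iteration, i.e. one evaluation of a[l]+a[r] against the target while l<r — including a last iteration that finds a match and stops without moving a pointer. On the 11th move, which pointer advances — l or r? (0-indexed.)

[0,14] -9+36=27 <71 → l++
[1,14] -7+36=29 <71 → l++
[2,14] -3+36=33 <71 → l++
[3,14] 0+36=36 <71 → l++
[4,14] 1+36=37 <71 → l++
[5,14] 4+36=40 <71 → l++
[6,14] 8+36=44 <71 → l++
[7,14] 9+36=45 <71 → l++
[8,14] 13+36=49 <71 → l++
[9,14] 14+36=50 <71 → l++
[10,14] 18+36=54 <71 → l++

l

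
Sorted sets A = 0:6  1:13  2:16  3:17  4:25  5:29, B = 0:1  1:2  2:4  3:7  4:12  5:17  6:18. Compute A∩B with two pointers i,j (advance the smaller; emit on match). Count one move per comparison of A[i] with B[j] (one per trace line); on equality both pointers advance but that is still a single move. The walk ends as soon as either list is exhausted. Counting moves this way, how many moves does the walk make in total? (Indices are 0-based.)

i=0 j=0: 6>1, j++
i=0 j=1: 6>2, j++
i=0 j=2: 6>4, j++
i=0 j=3: 6<7, i++
i=1 j=3: 13>7, j++
i=1 j=4: 13>12, j++
i=1 j=5: 13<17, i++
i=2 j=5: 16<17, i++
i=3 j=5: 17==17 emit, i++,j++
i=4 j=6: 25>18, j++

10 moves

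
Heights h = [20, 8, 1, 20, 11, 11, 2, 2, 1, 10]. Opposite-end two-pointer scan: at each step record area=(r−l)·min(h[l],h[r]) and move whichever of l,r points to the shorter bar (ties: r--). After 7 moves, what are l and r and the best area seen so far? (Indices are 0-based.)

l=0, r=2, best area=90

[0,9] min(20,10)*9=90 best=90 * → r--
[0,8] min(20,1)*8=8 best=90 → r--
[0,7] min(20,2)*7=14 best=90 → r--
[0,6] min(20,2)*6=12 best=90 → r--
[0,5] min(20,11)*5=55 best=90 → r--
[0,4] min(20,11)*4=44 best=90 → r--
[0,3] min(20,20)*3=60 best=90 → r--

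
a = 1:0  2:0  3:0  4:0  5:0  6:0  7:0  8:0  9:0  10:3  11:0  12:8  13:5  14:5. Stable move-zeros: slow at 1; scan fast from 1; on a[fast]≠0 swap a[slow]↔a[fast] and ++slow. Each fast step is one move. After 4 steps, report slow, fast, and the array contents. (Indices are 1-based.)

slow=1 fast=1: a[fast]=0, fast++
slow=1 fast=2: a[fast]=0, fast++
slow=1 fast=3: a[fast]=0, fast++
slow=1 fast=4: a[fast]=0, fast++

slow=1, fast=5, a=[0, 0, 0, 0, 0, 0, 0, 0, 0, 3, 0, 8, 5, 5]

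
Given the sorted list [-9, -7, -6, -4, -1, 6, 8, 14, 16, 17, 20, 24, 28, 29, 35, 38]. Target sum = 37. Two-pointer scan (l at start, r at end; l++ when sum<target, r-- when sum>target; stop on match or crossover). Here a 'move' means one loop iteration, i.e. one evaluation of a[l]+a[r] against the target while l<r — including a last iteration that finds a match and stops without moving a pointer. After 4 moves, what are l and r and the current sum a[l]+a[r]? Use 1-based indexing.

l=1 r=16: -9+38=29 <37, l++
l=2 r=16: -7+38=31 <37, l++
l=3 r=16: -6+38=32 <37, l++
l=4 r=16: -4+38=34 <37, l++

l=5, r=16, sum=37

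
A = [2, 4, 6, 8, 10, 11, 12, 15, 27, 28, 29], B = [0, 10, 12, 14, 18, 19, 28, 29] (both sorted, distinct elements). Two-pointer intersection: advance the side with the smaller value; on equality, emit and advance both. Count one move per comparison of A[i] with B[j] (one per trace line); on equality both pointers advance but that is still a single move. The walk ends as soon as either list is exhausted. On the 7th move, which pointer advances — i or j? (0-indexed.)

i

i=0 j=0: 2>0, j++
i=0 j=1: 2<10, i++
i=1 j=1: 4<10, i++
i=2 j=1: 6<10, i++
i=3 j=1: 8<10, i++
i=4 j=1: 10==10 emit, i++,j++
i=5 j=2: 11<12, i++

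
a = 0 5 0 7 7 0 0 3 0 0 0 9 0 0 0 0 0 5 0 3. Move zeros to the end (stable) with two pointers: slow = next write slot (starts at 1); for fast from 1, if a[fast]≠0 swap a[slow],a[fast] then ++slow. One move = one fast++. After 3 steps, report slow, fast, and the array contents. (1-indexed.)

slow=2, fast=4, a=[5, 0, 0, 7, 7, 0, 0, 3, 0, 0, 0, 9, 0, 0, 0, 0, 0, 5, 0, 3]

(s=1,f=1) a[fast]=0 → fast++
(s=1,f=2) a[fast]=5≠0 swap→a[1]=5 → slow++,fast++
(s=2,f=3) a[fast]=0 → fast++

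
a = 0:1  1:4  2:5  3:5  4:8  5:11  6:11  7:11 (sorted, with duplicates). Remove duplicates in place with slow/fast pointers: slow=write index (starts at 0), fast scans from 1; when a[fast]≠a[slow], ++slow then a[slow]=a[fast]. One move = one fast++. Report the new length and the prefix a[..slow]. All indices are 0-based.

(s=0,f=1) a[fast]=4≠a[slow]=1 write a[1]=4 → slow++,fast++
(s=1,f=2) a[fast]=5≠a[slow]=4 write a[2]=5 → slow++,fast++
(s=2,f=3) a[fast]=5=a[slow] dup → fast++
(s=2,f=4) a[fast]=8≠a[slow]=5 write a[3]=8 → slow++,fast++
(s=3,f=5) a[fast]=11≠a[slow]=8 write a[4]=11 → slow++,fast++
(s=4,f=6) a[fast]=11=a[slow] dup → fast++
(s=4,f=7) a[fast]=11=a[slow] dup → fast++

length 5; prefix = [1, 4, 5, 8, 11]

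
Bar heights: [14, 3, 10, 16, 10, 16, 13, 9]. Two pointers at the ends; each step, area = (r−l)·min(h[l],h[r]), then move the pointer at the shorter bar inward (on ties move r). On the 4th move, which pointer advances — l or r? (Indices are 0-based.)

l=0 r=7: min(14,9)*7=63 best=63 *, r--
l=0 r=6: min(14,13)*6=78 best=78 *, r--
l=0 r=5: min(14,16)*5=70 best=78, l++
l=1 r=5: min(3,16)*4=12 best=78, l++

l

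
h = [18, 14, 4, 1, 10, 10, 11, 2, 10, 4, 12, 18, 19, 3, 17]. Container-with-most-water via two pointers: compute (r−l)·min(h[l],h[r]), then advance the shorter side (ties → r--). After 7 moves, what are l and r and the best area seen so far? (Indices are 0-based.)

l=5, r=12, best area=238

l=0 r=14: min(18,17)*14=238 best=238 *, r--
l=0 r=13: min(18,3)*13=39 best=238, r--
l=0 r=12: min(18,19)*12=216 best=238, l++
l=1 r=12: min(14,19)*11=154 best=238, l++
l=2 r=12: min(4,19)*10=40 best=238, l++
l=3 r=12: min(1,19)*9=9 best=238, l++
l=4 r=12: min(10,19)*8=80 best=238, l++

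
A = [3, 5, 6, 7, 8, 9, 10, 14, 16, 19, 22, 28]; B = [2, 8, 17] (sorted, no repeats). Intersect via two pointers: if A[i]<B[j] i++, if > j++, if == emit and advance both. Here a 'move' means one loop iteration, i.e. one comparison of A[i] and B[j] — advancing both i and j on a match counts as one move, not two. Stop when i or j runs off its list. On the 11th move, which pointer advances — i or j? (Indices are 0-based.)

i=0 j=0: 3>2, j++
i=0 j=1: 3<8, i++
i=1 j=1: 5<8, i++
i=2 j=1: 6<8, i++
i=3 j=1: 7<8, i++
i=4 j=1: 8==8 emit, i++,j++
i=5 j=2: 9<17, i++
i=6 j=2: 10<17, i++
i=7 j=2: 14<17, i++
i=8 j=2: 16<17, i++
i=9 j=2: 19>17, j++

j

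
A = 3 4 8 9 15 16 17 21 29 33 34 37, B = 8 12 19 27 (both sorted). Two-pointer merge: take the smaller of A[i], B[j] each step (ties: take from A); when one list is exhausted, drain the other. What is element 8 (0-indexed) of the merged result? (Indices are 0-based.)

[i=0,j=0] A[i]=3<=B[j]=8 take 3 → i++
[i=1,j=0] A[i]=4<=B[j]=8 take 4 → i++
[i=2,j=0] A[i]=8<=B[j]=8 take 8 → i++
[i=3,j=0] A[i]=9>B[j]=8 take 8 → j++
[i=3,j=1] A[i]=9<=B[j]=12 take 9 → i++
[i=4,j=1] A[i]=15>B[j]=12 take 12 → j++
[i=4,j=2] A[i]=15<=B[j]=19 take 15 → i++
[i=5,j=2] A[i]=16<=B[j]=19 take 16 → i++
[i=6,j=2] A[i]=17<=B[j]=19 take 17 → i++
[i=7,j=2] A[i]=21>B[j]=19 take 19 → j++
[i=7,j=3] A[i]=21<=B[j]=27 take 21 → i++
[i=8,j=3] A[i]=29>B[j]=27 take 27 → j++
[i=8,j=4] B done, take A[i]=29 → i++
[i=9,j=4] B done, take A[i]=33 → i++
[i=10,j=4] B done, take A[i]=34 → i++
[i=11,j=4] B done, take A[i]=37 → i++

merged[8] = 17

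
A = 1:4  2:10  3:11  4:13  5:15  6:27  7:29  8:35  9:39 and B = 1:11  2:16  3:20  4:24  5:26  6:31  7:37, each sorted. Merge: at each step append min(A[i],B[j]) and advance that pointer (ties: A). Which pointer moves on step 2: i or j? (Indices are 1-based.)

i=1 j=1: A[i]=4<=B[j]=11 take 4, i++
i=2 j=1: A[i]=10<=B[j]=11 take 10, i++

i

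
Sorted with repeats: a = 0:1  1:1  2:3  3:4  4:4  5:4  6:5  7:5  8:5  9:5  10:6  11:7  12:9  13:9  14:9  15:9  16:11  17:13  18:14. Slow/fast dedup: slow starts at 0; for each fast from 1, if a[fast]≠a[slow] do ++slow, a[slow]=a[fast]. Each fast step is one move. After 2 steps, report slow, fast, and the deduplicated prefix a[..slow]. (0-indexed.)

(s=0,f=1) a[fast]=1=a[slow] dup → fast++
(s=0,f=2) a[fast]=3≠a[slow]=1 write a[1]=3 → slow++,fast++

slow=1, fast=3, prefix=[1, 3]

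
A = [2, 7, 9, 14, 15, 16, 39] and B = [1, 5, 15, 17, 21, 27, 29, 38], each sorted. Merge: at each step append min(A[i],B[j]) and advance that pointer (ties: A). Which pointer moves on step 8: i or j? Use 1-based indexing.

j

i=1 j=1: A[i]=2>B[j]=1 take 1, j++
i=1 j=2: A[i]=2<=B[j]=5 take 2, i++
i=2 j=2: A[i]=7>B[j]=5 take 5, j++
i=2 j=3: A[i]=7<=B[j]=15 take 7, i++
i=3 j=3: A[i]=9<=B[j]=15 take 9, i++
i=4 j=3: A[i]=14<=B[j]=15 take 14, i++
i=5 j=3: A[i]=15<=B[j]=15 take 15, i++
i=6 j=3: A[i]=16>B[j]=15 take 15, j++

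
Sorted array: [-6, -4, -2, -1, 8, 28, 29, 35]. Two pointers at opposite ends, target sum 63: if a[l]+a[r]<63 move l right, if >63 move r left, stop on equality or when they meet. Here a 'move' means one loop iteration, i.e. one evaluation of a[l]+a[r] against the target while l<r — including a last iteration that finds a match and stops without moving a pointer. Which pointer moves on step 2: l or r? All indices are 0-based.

l

l=0 r=7: -6+35=29 <63, l++
l=1 r=7: -4+35=31 <63, l++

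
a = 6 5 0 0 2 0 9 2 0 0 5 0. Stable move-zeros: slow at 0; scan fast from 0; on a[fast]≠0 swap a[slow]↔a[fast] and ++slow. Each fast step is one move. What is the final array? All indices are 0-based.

slow=0 fast=0: a[fast]=6≠0 swap→a[0]=6, slow++,fast++
slow=1 fast=1: a[fast]=5≠0 swap→a[1]=5, slow++,fast++
slow=2 fast=2: a[fast]=0, fast++
slow=2 fast=3: a[fast]=0, fast++
slow=2 fast=4: a[fast]=2≠0 swap→a[2]=2, slow++,fast++
slow=3 fast=5: a[fast]=0, fast++
slow=3 fast=6: a[fast]=9≠0 swap→a[3]=9, slow++,fast++
slow=4 fast=7: a[fast]=2≠0 swap→a[4]=2, slow++,fast++
slow=5 fast=8: a[fast]=0, fast++
slow=5 fast=9: a[fast]=0, fast++
slow=5 fast=10: a[fast]=5≠0 swap→a[5]=5, slow++,fast++
slow=6 fast=11: a[fast]=0, fast++

[6, 5, 2, 9, 2, 5, 0, 0, 0, 0, 0, 0]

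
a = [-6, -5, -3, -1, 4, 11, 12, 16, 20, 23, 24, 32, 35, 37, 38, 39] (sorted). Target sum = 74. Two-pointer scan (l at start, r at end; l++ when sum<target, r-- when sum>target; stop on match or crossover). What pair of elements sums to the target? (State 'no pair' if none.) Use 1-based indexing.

l=1 r=16: -6+39=33 <74, l++
l=2 r=16: -5+39=34 <74, l++
l=3 r=16: -3+39=36 <74, l++
l=4 r=16: -1+39=38 <74, l++
l=5 r=16: 4+39=43 <74, l++
l=6 r=16: 11+39=50 <74, l++
l=7 r=16: 12+39=51 <74, l++
l=8 r=16: 16+39=55 <74, l++
l=9 r=16: 20+39=59 <74, l++
l=10 r=16: 23+39=62 <74, l++
l=11 r=16: 24+39=63 <74, l++
l=12 r=16: 32+39=71 <74, l++
l=13 r=16: 35+39=74, found

(35, 39)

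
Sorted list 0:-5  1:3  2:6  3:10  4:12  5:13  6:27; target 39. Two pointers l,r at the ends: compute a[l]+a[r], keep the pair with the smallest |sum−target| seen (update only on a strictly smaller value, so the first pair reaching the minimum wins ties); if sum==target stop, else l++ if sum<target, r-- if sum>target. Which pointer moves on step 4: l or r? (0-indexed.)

l=0 r=6: -5+27=22 d=17 *, l++
l=1 r=6: 3+27=30 d=9 *, l++
l=2 r=6: 6+27=33 d=6 *, l++
l=3 r=6: 10+27=37 d=2 *, l++

l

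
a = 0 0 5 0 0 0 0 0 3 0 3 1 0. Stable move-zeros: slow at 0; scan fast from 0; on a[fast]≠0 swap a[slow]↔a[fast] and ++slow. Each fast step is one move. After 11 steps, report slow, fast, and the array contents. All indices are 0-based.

(s=0,f=0) a[fast]=0 → fast++
(s=0,f=1) a[fast]=0 → fast++
(s=0,f=2) a[fast]=5≠0 swap→a[0]=5 → slow++,fast++
(s=1,f=3) a[fast]=0 → fast++
(s=1,f=4) a[fast]=0 → fast++
(s=1,f=5) a[fast]=0 → fast++
(s=1,f=6) a[fast]=0 → fast++
(s=1,f=7) a[fast]=0 → fast++
(s=1,f=8) a[fast]=3≠0 swap→a[1]=3 → slow++,fast++
(s=2,f=9) a[fast]=0 → fast++
(s=2,f=10) a[fast]=3≠0 swap→a[2]=3 → slow++,fast++

slow=3, fast=11, a=[5, 3, 3, 0, 0, 0, 0, 0, 0, 0, 0, 1, 0]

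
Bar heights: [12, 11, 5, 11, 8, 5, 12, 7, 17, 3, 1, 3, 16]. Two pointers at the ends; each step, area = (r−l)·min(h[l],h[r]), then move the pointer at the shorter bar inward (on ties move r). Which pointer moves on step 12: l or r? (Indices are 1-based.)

[1,13] min(12,16)*12=144 best=144 * → l++
[2,13] min(11,16)*11=121 best=144 → l++
[3,13] min(5,16)*10=50 best=144 → l++
[4,13] min(11,16)*9=99 best=144 → l++
[5,13] min(8,16)*8=64 best=144 → l++
[6,13] min(5,16)*7=35 best=144 → l++
[7,13] min(12,16)*6=72 best=144 → l++
[8,13] min(7,16)*5=35 best=144 → l++
[9,13] min(17,16)*4=64 best=144 → r--
[9,12] min(17,3)*3=9 best=144 → r--
[9,11] min(17,1)*2=2 best=144 → r--
[9,10] min(17,3)*1=3 best=144 → r--

r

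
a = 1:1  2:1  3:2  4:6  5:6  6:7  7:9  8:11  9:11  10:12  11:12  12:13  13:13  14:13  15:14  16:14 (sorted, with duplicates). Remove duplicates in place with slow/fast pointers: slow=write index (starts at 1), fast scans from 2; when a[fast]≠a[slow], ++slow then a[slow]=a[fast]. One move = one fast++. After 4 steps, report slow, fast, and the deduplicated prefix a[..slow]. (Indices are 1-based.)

slow=3, fast=6, prefix=[1, 2, 6]

slow=1 fast=2: a[fast]=1=a[slow] dup, fast++
slow=1 fast=3: a[fast]=2≠a[slow]=1 write a[2]=2, slow++,fast++
slow=2 fast=4: a[fast]=6≠a[slow]=2 write a[3]=6, slow++,fast++
slow=3 fast=5: a[fast]=6=a[slow] dup, fast++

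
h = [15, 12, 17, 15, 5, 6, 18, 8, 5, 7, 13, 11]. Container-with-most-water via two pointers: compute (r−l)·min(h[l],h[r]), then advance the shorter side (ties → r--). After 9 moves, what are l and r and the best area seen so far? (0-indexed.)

[0,11] min(15,11)*11=121 best=121 * → r--
[0,10] min(15,13)*10=130 best=130 * → r--
[0,9] min(15,7)*9=63 best=130 → r--
[0,8] min(15,5)*8=40 best=130 → r--
[0,7] min(15,8)*7=56 best=130 → r--
[0,6] min(15,18)*6=90 best=130 → l++
[1,6] min(12,18)*5=60 best=130 → l++
[2,6] min(17,18)*4=68 best=130 → l++
[3,6] min(15,18)*3=45 best=130 → l++

l=4, r=6, best area=130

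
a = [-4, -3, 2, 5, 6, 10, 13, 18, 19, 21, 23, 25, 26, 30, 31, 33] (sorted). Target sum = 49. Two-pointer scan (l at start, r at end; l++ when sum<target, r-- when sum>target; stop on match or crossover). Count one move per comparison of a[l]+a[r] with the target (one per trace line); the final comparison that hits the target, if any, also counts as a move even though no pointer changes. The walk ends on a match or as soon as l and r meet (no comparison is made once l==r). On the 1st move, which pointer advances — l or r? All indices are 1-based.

l

[1,16] -4+33=29 <49 → l++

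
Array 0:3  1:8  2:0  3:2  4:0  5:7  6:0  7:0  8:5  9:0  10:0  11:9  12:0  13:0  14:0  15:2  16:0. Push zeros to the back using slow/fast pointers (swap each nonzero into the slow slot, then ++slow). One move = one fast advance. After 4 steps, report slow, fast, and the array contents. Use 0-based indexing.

slow=3, fast=4, a=[3, 8, 2, 0, 0, 7, 0, 0, 5, 0, 0, 9, 0, 0, 0, 2, 0]

(s=0,f=0) a[fast]=3≠0 swap→a[0]=3 → slow++,fast++
(s=1,f=1) a[fast]=8≠0 swap→a[1]=8 → slow++,fast++
(s=2,f=2) a[fast]=0 → fast++
(s=2,f=3) a[fast]=2≠0 swap→a[2]=2 → slow++,fast++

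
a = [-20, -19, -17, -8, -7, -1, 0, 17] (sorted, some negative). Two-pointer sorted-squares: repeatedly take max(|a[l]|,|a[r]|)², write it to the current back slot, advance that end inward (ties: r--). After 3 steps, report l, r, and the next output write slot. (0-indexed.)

l=2, r=6, next write slot=4

l=0 r=7: |-20|>|17| out[7]=400, l++
l=1 r=7: |-19|>|17| out[6]=361, l++
l=2 r=7: |-17|<=|17| out[5]=289, r--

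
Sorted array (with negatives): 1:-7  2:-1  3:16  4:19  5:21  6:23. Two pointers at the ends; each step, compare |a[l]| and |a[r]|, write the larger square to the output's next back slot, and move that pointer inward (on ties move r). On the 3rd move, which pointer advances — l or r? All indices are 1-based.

[1,6] |-7|<=|23| out[6]=529 → r--
[1,5] |-7|<=|21| out[5]=441 → r--
[1,4] |-7|<=|19| out[4]=361 → r--

r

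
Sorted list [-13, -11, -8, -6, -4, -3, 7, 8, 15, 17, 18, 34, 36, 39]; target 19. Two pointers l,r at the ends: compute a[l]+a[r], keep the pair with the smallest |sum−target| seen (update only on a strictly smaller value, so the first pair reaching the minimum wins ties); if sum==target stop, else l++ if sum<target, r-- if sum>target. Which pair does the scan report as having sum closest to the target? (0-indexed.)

pair (-13, 34) with sum 21 (|Δ|=2)

l=0 r=13: -13+39=26 d=7 *, r--
l=0 r=12: -13+36=23 d=4 *, r--
l=0 r=11: -13+34=21 d=2 *, r--
l=0 r=10: -13+18=5 d=14, l++
l=1 r=10: -11+18=7 d=12, l++
l=2 r=10: -8+18=10 d=9, l++
l=3 r=10: -6+18=12 d=7, l++
l=4 r=10: -4+18=14 d=5, l++
l=5 r=10: -3+18=15 d=4, l++
l=6 r=10: 7+18=25 d=6, r--
l=6 r=9: 7+17=24 d=5, r--
l=6 r=8: 7+15=22 d=3, r--
l=6 r=7: 7+8=15 d=4, l++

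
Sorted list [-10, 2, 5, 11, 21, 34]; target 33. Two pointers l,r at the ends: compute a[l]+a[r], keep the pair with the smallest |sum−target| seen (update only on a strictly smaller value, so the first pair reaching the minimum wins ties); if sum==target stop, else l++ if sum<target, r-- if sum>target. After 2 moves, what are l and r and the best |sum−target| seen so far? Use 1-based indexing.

l=2, r=5, best |Δ|=3

l=1 r=6: -10+34=24 d=9 *, l++
l=2 r=6: 2+34=36 d=3 *, r--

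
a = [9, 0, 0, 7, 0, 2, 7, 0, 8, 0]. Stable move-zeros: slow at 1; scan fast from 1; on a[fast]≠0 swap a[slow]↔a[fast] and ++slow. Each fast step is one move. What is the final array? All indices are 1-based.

[9, 7, 2, 7, 8, 0, 0, 0, 0, 0]

(s=1,f=1) a[fast]=9≠0 swap→a[1]=9 → slow++,fast++
(s=2,f=2) a[fast]=0 → fast++
(s=2,f=3) a[fast]=0 → fast++
(s=2,f=4) a[fast]=7≠0 swap→a[2]=7 → slow++,fast++
(s=3,f=5) a[fast]=0 → fast++
(s=3,f=6) a[fast]=2≠0 swap→a[3]=2 → slow++,fast++
(s=4,f=7) a[fast]=7≠0 swap→a[4]=7 → slow++,fast++
(s=5,f=8) a[fast]=0 → fast++
(s=5,f=9) a[fast]=8≠0 swap→a[5]=8 → slow++,fast++
(s=6,f=10) a[fast]=0 → fast++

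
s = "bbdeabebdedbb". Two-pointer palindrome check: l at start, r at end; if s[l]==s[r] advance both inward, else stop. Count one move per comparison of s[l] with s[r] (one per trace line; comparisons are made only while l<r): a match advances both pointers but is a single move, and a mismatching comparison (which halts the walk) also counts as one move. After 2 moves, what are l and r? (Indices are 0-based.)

l=0 r=12: 'b'=='b', l++,r--
l=1 r=11: 'b'=='b', l++,r--

l=2, r=10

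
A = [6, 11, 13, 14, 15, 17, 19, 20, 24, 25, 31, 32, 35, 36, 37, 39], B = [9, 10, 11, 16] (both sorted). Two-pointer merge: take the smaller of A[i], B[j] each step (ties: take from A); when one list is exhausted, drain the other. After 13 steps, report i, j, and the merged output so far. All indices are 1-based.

[i=1,j=1] A[i]=6<=B[j]=9 take 6 → i++
[i=2,j=1] A[i]=11>B[j]=9 take 9 → j++
[i=2,j=2] A[i]=11>B[j]=10 take 10 → j++
[i=2,j=3] A[i]=11<=B[j]=11 take 11 → i++
[i=3,j=3] A[i]=13>B[j]=11 take 11 → j++
[i=3,j=4] A[i]=13<=B[j]=16 take 13 → i++
[i=4,j=4] A[i]=14<=B[j]=16 take 14 → i++
[i=5,j=4] A[i]=15<=B[j]=16 take 15 → i++
[i=6,j=4] A[i]=17>B[j]=16 take 16 → j++
[i=6,j=5] B done, take A[i]=17 → i++
[i=7,j=5] B done, take A[i]=19 → i++
[i=8,j=5] B done, take A[i]=20 → i++
[i=9,j=5] B done, take A[i]=24 → i++

i=10, j=5, merged so far=[6, 9, 10, 11, 11, 13, 14, 15, 16, 17, 19, 20, 24]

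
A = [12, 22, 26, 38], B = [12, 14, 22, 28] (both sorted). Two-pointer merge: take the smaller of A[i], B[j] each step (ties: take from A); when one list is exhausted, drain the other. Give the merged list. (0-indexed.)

[12, 12, 14, 22, 22, 26, 28, 38]

[i=0,j=0] A[i]=12<=B[j]=12 take 12 → i++
[i=1,j=0] A[i]=22>B[j]=12 take 12 → j++
[i=1,j=1] A[i]=22>B[j]=14 take 14 → j++
[i=1,j=2] A[i]=22<=B[j]=22 take 22 → i++
[i=2,j=2] A[i]=26>B[j]=22 take 22 → j++
[i=2,j=3] A[i]=26<=B[j]=28 take 26 → i++
[i=3,j=3] A[i]=38>B[j]=28 take 28 → j++
[i=3,j=4] B done, take A[i]=38 → i++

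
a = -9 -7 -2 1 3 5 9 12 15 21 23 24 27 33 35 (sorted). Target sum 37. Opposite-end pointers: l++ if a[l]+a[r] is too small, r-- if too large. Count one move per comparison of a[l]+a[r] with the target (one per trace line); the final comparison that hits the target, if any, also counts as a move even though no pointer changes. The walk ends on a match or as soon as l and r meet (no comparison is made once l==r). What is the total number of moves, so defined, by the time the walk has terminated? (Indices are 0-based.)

14 moves

[0,14] -9+35=26 <37 → l++
[1,14] -7+35=28 <37 → l++
[2,14] -2+35=33 <37 → l++
[3,14] 1+35=36 <37 → l++
[4,14] 3+35=38 >37 → r--
[4,13] 3+33=36 <37 → l++
[5,13] 5+33=38 >37 → r--
[5,12] 5+27=32 <37 → l++
[6,12] 9+27=36 <37 → l++
[7,12] 12+27=39 >37 → r--
[7,11] 12+24=36 <37 → l++
[8,11] 15+24=39 >37 → r--
[8,10] 15+23=38 >37 → r--
[8,9] 15+21=36 <37 → l++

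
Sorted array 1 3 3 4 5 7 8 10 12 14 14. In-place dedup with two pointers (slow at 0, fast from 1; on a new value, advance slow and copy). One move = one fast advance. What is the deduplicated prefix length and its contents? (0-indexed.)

length 9; prefix = [1, 3, 4, 5, 7, 8, 10, 12, 14]

slow=0 fast=1: a[fast]=3≠a[slow]=1 write a[1]=3, slow++,fast++
slow=1 fast=2: a[fast]=3=a[slow] dup, fast++
slow=1 fast=3: a[fast]=4≠a[slow]=3 write a[2]=4, slow++,fast++
slow=2 fast=4: a[fast]=5≠a[slow]=4 write a[3]=5, slow++,fast++
slow=3 fast=5: a[fast]=7≠a[slow]=5 write a[4]=7, slow++,fast++
slow=4 fast=6: a[fast]=8≠a[slow]=7 write a[5]=8, slow++,fast++
slow=5 fast=7: a[fast]=10≠a[slow]=8 write a[6]=10, slow++,fast++
slow=6 fast=8: a[fast]=12≠a[slow]=10 write a[7]=12, slow++,fast++
slow=7 fast=9: a[fast]=14≠a[slow]=12 write a[8]=14, slow++,fast++
slow=8 fast=10: a[fast]=14=a[slow] dup, fast++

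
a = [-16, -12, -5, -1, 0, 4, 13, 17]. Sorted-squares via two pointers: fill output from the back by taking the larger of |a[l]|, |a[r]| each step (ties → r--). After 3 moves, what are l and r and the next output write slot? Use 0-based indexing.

l=1, r=5, next write slot=4

[0,7] |-16|<=|17| out[7]=289 → r--
[0,6] |-16|>|13| out[6]=256 → l++
[1,6] |-12|<=|13| out[5]=169 → r--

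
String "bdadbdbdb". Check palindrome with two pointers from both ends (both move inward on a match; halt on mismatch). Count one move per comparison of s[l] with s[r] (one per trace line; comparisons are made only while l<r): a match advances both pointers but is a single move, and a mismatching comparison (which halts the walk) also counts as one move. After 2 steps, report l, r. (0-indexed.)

l=2, r=6

[0,8] 'b'=='b' → l++,r--
[1,7] 'd'=='d' → l++,r--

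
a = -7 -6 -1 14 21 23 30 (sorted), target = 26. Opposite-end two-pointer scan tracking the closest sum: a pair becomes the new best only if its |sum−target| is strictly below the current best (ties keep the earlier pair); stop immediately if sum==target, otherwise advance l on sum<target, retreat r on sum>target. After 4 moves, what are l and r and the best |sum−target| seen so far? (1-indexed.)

[1,7] -7+30=23 d=3 * → l++
[2,7] -6+30=24 d=2 * → l++
[3,7] -1+30=29 d=3 → r--
[3,6] -1+23=22 d=4 → l++

l=4, r=6, best |Δ|=2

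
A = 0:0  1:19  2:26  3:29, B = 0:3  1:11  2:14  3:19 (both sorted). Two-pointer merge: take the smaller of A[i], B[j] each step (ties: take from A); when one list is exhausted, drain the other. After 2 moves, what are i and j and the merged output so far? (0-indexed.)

i=1, j=1, merged so far=[0, 3]

[i=0,j=0] A[i]=0<=B[j]=3 take 0 → i++
[i=1,j=0] A[i]=19>B[j]=3 take 3 → j++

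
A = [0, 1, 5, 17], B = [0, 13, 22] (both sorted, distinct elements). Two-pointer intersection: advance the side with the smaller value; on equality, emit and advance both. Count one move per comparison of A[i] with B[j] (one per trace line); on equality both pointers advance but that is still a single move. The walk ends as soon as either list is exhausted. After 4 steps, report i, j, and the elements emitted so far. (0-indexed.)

i=3, j=2, emitted=[0]

[i=0,j=0] 0==0 emit → i++,j++
[i=1,j=1] 1<13 → i++
[i=2,j=1] 5<13 → i++
[i=3,j=1] 17>13 → j++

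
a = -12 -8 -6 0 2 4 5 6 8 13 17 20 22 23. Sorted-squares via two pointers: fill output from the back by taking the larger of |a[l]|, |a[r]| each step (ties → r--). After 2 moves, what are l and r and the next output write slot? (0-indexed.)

l=0 r=13: |-12|<=|23| out[13]=529, r--
l=0 r=12: |-12|<=|22| out[12]=484, r--

l=0, r=11, next write slot=11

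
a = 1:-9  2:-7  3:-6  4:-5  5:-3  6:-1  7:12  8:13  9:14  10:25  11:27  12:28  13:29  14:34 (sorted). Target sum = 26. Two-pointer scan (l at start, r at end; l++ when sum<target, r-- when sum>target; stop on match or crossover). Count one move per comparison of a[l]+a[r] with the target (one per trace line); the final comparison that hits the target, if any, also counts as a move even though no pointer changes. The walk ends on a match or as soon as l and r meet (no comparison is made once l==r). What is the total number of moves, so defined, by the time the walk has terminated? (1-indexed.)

6 moves

[1,14] -9+34=25 <26 → l++
[2,14] -7+34=27 >26 → r--
[2,13] -7+29=22 <26 → l++
[3,13] -6+29=23 <26 → l++
[4,13] -5+29=24 <26 → l++
[5,13] -3+29=26 → found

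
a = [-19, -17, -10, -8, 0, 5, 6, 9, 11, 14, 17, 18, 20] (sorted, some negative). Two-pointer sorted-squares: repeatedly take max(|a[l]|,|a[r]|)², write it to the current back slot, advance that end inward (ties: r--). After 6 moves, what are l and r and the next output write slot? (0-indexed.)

l=2, r=8, next write slot=6

[0,12] |-19|<=|20| out[12]=400 → r--
[0,11] |-19|>|18| out[11]=361 → l++
[1,11] |-17|<=|18| out[10]=324 → r--
[1,10] |-17|<=|17| out[9]=289 → r--
[1,9] |-17|>|14| out[8]=289 → l++
[2,9] |-10|<=|14| out[7]=196 → r--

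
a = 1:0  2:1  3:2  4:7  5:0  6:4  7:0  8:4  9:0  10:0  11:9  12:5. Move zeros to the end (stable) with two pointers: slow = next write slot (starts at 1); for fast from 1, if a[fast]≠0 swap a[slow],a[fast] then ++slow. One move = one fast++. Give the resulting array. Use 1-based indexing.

(s=1,f=1) a[fast]=0 → fast++
(s=1,f=2) a[fast]=1≠0 swap→a[1]=1 → slow++,fast++
(s=2,f=3) a[fast]=2≠0 swap→a[2]=2 → slow++,fast++
(s=3,f=4) a[fast]=7≠0 swap→a[3]=7 → slow++,fast++
(s=4,f=5) a[fast]=0 → fast++
(s=4,f=6) a[fast]=4≠0 swap→a[4]=4 → slow++,fast++
(s=5,f=7) a[fast]=0 → fast++
(s=5,f=8) a[fast]=4≠0 swap→a[5]=4 → slow++,fast++
(s=6,f=9) a[fast]=0 → fast++
(s=6,f=10) a[fast]=0 → fast++
(s=6,f=11) a[fast]=9≠0 swap→a[6]=9 → slow++,fast++
(s=7,f=12) a[fast]=5≠0 swap→a[7]=5 → slow++,fast++

[1, 2, 7, 4, 4, 9, 5, 0, 0, 0, 0, 0]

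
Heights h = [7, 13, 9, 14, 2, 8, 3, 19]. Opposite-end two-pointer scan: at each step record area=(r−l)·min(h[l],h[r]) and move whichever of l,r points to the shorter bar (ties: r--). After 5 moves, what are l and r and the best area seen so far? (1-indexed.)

l=1 r=8: min(7,19)*7=49 best=49 *, l++
l=2 r=8: min(13,19)*6=78 best=78 *, l++
l=3 r=8: min(9,19)*5=45 best=78, l++
l=4 r=8: min(14,19)*4=56 best=78, l++
l=5 r=8: min(2,19)*3=6 best=78, l++

l=6, r=8, best area=78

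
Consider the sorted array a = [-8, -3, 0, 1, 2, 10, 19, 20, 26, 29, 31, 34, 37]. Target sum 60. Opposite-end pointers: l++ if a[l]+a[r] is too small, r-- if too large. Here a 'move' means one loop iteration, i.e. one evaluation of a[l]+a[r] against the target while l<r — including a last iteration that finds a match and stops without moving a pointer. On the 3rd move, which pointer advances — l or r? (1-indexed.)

l

l=1 r=13: -8+37=29 <60, l++
l=2 r=13: -3+37=34 <60, l++
l=3 r=13: 0+37=37 <60, l++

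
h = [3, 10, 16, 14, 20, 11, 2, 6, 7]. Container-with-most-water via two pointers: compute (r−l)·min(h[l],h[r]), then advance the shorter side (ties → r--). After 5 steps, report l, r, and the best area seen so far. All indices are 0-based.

l=2, r=5, best area=49

[0,8] min(3,7)*8=24 best=24 * → l++
[1,8] min(10,7)*7=49 best=49 * → r--
[1,7] min(10,6)*6=36 best=49 → r--
[1,6] min(10,2)*5=10 best=49 → r--
[1,5] min(10,11)*4=40 best=49 → l++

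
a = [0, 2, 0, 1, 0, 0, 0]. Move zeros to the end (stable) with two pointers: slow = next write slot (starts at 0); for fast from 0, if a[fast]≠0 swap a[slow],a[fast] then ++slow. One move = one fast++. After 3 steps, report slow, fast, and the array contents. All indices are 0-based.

slow=1, fast=3, a=[2, 0, 0, 1, 0, 0, 0]

(s=0,f=0) a[fast]=0 → fast++
(s=0,f=1) a[fast]=2≠0 swap→a[0]=2 → slow++,fast++
(s=1,f=2) a[fast]=0 → fast++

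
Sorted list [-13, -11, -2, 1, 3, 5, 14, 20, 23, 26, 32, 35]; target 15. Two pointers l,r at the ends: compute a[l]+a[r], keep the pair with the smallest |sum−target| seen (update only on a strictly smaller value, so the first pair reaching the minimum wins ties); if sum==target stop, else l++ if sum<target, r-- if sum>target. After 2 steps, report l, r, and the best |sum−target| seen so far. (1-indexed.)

l=1, r=10, best |Δ|=4

l=1 r=12: -13+35=22 d=7 *, r--
l=1 r=11: -13+32=19 d=4 *, r--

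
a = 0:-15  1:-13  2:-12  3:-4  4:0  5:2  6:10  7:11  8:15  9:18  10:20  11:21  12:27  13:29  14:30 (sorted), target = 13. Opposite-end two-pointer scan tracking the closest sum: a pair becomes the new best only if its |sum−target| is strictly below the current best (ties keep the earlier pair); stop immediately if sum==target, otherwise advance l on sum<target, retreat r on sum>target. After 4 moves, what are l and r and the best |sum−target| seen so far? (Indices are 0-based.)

l=1, r=11, best |Δ|=1

l=0 r=14: -15+30=15 d=2 *, r--
l=0 r=13: -15+29=14 d=1 *, r--
l=0 r=12: -15+27=12 d=1, l++
l=1 r=12: -13+27=14 d=1, r--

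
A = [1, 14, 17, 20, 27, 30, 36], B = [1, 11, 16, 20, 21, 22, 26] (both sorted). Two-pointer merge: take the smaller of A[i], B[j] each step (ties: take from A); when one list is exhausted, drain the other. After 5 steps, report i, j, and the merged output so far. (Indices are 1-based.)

i=3, j=4, merged so far=[1, 1, 11, 14, 16]

i=1 j=1: A[i]=1<=B[j]=1 take 1, i++
i=2 j=1: A[i]=14>B[j]=1 take 1, j++
i=2 j=2: A[i]=14>B[j]=11 take 11, j++
i=2 j=3: A[i]=14<=B[j]=16 take 14, i++
i=3 j=3: A[i]=17>B[j]=16 take 16, j++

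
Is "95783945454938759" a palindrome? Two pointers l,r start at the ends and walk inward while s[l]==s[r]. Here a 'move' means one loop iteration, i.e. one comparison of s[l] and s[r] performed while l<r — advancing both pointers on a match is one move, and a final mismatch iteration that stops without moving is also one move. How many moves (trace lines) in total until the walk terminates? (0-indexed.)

l=0 r=16: '9'=='9', l++,r--
l=1 r=15: '5'=='5', l++,r--
l=2 r=14: '7'=='7', l++,r--
l=3 r=13: '8'=='8', l++,r--
l=4 r=12: '3'=='3', l++,r--
l=5 r=11: '9'=='9', l++,r--
l=6 r=10: '4'=='4', l++,r--
l=7 r=9: '5'=='5', l++,r--

8 moves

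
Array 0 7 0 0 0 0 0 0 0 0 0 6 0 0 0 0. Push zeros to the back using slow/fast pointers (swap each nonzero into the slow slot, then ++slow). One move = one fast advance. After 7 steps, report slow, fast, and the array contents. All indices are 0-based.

slow=1, fast=7, a=[7, 0, 0, 0, 0, 0, 0, 0, 0, 0, 0, 6, 0, 0, 0, 0]

(s=0,f=0) a[fast]=0 → fast++
(s=0,f=1) a[fast]=7≠0 swap→a[0]=7 → slow++,fast++
(s=1,f=2) a[fast]=0 → fast++
(s=1,f=3) a[fast]=0 → fast++
(s=1,f=4) a[fast]=0 → fast++
(s=1,f=5) a[fast]=0 → fast++
(s=1,f=6) a[fast]=0 → fast++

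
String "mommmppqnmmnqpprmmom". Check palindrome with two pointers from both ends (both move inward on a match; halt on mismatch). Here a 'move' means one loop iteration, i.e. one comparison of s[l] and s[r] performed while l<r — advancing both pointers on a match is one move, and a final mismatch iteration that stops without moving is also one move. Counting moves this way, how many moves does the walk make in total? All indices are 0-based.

[0,19] 'm'=='m' → l++,r--
[1,18] 'o'=='o' → l++,r--
[2,17] 'm'=='m' → l++,r--
[3,16] 'm'=='m' → l++,r--
[4,15] 'm'!='r' → stop

5 moves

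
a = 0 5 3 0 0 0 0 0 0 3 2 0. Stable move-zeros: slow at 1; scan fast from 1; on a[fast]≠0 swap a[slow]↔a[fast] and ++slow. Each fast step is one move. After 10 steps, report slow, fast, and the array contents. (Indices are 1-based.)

(s=1,f=1) a[fast]=0 → fast++
(s=1,f=2) a[fast]=5≠0 swap→a[1]=5 → slow++,fast++
(s=2,f=3) a[fast]=3≠0 swap→a[2]=3 → slow++,fast++
(s=3,f=4) a[fast]=0 → fast++
(s=3,f=5) a[fast]=0 → fast++
(s=3,f=6) a[fast]=0 → fast++
(s=3,f=7) a[fast]=0 → fast++
(s=3,f=8) a[fast]=0 → fast++
(s=3,f=9) a[fast]=0 → fast++
(s=3,f=10) a[fast]=3≠0 swap→a[3]=3 → slow++,fast++

slow=4, fast=11, a=[5, 3, 3, 0, 0, 0, 0, 0, 0, 0, 2, 0]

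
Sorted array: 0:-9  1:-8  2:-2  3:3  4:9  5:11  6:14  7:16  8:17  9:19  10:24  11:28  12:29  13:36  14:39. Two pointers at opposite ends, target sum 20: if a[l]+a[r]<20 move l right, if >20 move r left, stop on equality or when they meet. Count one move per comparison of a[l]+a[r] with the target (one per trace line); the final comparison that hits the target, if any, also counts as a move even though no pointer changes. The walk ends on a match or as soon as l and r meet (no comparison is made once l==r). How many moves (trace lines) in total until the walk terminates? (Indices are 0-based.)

3 moves

[0,14] -9+39=30 >20 → r--
[0,13] -9+36=27 >20 → r--
[0,12] -9+29=20 → found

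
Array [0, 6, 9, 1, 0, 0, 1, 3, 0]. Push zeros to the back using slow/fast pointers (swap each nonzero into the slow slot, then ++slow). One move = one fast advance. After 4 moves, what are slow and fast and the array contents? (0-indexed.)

slow=3, fast=4, a=[6, 9, 1, 0, 0, 0, 1, 3, 0]

slow=0 fast=0: a[fast]=0, fast++
slow=0 fast=1: a[fast]=6≠0 swap→a[0]=6, slow++,fast++
slow=1 fast=2: a[fast]=9≠0 swap→a[1]=9, slow++,fast++
slow=2 fast=3: a[fast]=1≠0 swap→a[2]=1, slow++,fast++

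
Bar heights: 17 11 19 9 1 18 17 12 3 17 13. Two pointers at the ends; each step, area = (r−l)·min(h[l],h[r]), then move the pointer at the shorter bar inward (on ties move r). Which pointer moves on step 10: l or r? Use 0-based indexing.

r

[0,10] min(17,13)*10=130 best=130 * → r--
[0,9] min(17,17)*9=153 best=153 * → r--
[0,8] min(17,3)*8=24 best=153 → r--
[0,7] min(17,12)*7=84 best=153 → r--
[0,6] min(17,17)*6=102 best=153 → r--
[0,5] min(17,18)*5=85 best=153 → l++
[1,5] min(11,18)*4=44 best=153 → l++
[2,5] min(19,18)*3=54 best=153 → r--
[2,4] min(19,1)*2=2 best=153 → r--
[2,3] min(19,9)*1=9 best=153 → r--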